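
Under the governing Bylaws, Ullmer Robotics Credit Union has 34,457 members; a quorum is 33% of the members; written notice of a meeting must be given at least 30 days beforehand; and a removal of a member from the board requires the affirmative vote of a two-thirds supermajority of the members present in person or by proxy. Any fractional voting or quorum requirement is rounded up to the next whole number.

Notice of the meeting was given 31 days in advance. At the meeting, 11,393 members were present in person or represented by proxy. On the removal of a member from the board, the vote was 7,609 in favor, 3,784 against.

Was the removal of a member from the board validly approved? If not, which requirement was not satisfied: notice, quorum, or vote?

Valid — all requirements satisfied.

Notice: 31 days given; 30 required. Satisfied.
Quorum: 33% of 34,457 = 11,370.81, rounded up to 11,371; 11,393 present. Satisfied.
Vote: requires two-thirds of those present (11,393); 2/3 of 11393 = 7595.33, rounded up to 7596, so 7,596 needed; 7,609 in favor. Satisfied.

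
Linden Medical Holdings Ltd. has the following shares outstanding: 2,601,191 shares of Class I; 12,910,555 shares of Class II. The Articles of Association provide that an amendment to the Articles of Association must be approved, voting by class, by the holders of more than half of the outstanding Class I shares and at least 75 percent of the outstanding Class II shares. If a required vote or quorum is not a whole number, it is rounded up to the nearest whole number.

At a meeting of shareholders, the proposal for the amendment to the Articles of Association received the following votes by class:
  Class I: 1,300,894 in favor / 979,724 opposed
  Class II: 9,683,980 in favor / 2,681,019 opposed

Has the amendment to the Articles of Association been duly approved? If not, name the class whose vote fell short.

Class I: a majority of 2601191 is 1300596; 1,300,596 required, 1,300,894 in favor — approved.
Class II: 3/4 of 12910555 = 9682916.25, rounded up to 9682917; 9,682,917 required, 9,683,980 in favor — approved.

Approved — every class gave the required vote.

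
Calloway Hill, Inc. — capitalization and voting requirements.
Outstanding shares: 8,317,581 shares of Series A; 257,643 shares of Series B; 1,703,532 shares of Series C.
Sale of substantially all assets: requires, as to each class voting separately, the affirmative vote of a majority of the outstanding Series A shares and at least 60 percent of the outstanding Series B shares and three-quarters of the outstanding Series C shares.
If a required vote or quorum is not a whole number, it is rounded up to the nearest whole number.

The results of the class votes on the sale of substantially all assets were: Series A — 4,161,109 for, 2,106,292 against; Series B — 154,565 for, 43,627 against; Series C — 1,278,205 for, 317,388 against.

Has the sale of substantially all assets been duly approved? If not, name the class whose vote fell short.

Not approved — the Series B shares did not give the required vote.

Series A: a majority of 8317581 is 4158791; 4,158,791 required, 4,161,109 in favor — approved.
Series B: 3/5 of 257643 = 154585.80, rounded up to 154586; 154,586 required, 154,565 in favor — not approved.
Series C: 3/4 of 1703532 = 1277649; 1,277,649 required, 1,278,205 in favor — approved.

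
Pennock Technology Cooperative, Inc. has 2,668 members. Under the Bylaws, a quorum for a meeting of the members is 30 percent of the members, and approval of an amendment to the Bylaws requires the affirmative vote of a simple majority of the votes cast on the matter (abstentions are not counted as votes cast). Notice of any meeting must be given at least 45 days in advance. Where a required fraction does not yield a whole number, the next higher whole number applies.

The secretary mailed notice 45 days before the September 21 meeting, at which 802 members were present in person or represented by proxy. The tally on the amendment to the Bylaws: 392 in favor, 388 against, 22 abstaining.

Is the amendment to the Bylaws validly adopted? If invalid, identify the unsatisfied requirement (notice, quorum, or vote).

Valid — all requirements satisfied.

Notice: 45 days given; 45 required. Satisfied.
Quorum: 30% of 2,668 = 800.40, rounded up to 801; 802 present. Satisfied.
Vote: requires a majority of the votes cast (802 − 22 abstaining = 780); a majority of 780 is 391, so 391 needed; 392 in favor. Satisfied.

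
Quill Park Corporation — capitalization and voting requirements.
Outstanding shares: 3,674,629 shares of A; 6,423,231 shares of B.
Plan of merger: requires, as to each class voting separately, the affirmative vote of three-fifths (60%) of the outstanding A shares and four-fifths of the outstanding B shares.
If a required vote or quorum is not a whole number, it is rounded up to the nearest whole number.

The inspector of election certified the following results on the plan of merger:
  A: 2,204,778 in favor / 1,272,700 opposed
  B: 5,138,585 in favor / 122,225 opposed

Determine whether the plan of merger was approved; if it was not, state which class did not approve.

A: 3/5 of 3674629 = 2204777.40, rounded up to 2204778; 2,204,778 required, 2,204,778 in favor — approved.
B: 4/5 of 6423231 = 5138584.80, rounded up to 5138585; 5,138,585 required, 5,138,585 in favor — approved.

Approved — every class gave the required vote.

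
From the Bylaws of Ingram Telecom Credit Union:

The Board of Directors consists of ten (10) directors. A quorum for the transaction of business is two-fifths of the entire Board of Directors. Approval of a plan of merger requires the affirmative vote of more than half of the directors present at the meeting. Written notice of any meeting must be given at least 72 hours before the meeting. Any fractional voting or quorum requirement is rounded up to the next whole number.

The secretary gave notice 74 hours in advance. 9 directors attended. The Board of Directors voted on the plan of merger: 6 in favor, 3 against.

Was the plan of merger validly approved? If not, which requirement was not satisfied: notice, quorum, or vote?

Valid — all requirements satisfied.

Notice: 74 hours given; 72 required (74 ≥ 72). Satisfied.
Quorum: 9 present; quorum is 4. Satisfied.
Vote: the plan of merger requires a majority of the directors present (9). A majority of 9 is 5, so 5 affirmative votes are needed; 6 voted in favor. Satisfied.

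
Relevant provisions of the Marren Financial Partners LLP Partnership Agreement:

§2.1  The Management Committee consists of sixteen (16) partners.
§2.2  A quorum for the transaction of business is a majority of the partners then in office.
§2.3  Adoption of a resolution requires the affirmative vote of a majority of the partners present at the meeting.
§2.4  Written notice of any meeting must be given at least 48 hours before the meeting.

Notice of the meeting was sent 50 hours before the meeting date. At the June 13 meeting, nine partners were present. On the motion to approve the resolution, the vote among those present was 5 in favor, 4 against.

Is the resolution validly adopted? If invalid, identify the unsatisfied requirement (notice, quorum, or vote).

Valid — all requirements satisfied.

Notice: 50 hours given; 48 required (50 ≥ 48). Satisfied.
Quorum: 9 present; quorum is 9. Satisfied.
Vote: the resolution requires a majority of the partners present (9). A majority of 9 is 5, so 5 affirmative votes are needed; 5 voted in favor. Satisfied.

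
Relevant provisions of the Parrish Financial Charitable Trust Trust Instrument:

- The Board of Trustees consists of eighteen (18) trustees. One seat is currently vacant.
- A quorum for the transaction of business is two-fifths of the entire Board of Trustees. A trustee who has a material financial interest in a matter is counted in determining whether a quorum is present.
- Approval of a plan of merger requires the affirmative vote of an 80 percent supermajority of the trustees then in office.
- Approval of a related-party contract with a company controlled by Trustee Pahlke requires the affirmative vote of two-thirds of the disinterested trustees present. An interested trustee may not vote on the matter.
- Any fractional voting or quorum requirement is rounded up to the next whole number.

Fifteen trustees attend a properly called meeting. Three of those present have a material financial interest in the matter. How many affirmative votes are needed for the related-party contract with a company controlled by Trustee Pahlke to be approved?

8

The related-party contract with a company controlled by Trustee Pahlke requires two-thirds of the disinterested trustees present (15 − 3 = 12).
2/3 of 12 = 8.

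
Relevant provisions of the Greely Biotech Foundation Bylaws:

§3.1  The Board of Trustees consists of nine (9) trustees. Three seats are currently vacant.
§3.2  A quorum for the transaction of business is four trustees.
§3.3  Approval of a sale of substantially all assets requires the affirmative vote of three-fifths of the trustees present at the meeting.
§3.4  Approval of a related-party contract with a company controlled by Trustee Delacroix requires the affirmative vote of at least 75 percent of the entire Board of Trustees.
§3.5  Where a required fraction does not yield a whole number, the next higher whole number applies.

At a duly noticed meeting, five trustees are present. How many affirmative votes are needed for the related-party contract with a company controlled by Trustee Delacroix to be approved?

The related-party contract with a company controlled by Trustee Delacroix requires three-fourths of the entire Board of Trustees (9).
3/4 of 9 = 6.75, rounded up to 7.
(Only 5 can vote, so the related-party contract with a company controlled by Trustee Delacroix cannot pass at this meeting, but the required vote is still 7.)

7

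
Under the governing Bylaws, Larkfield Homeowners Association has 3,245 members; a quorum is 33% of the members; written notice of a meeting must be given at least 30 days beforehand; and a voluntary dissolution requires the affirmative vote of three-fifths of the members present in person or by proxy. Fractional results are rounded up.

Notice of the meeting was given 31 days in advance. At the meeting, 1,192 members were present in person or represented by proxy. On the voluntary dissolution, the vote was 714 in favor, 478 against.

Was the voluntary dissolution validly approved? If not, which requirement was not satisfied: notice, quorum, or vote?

Invalid — vote requirement not satisfied.

Notice: 31 days given; 30 required. Satisfied.
Quorum: 33% of 3,245 = 1,070.85, rounded up to 1,071; 1,192 present. Satisfied.
Vote: requires three-fifths of those present (1,192); 3/5 of 1192 = 715.20, rounded up to 716, so 716 needed; 714 in favor. Not satisfied.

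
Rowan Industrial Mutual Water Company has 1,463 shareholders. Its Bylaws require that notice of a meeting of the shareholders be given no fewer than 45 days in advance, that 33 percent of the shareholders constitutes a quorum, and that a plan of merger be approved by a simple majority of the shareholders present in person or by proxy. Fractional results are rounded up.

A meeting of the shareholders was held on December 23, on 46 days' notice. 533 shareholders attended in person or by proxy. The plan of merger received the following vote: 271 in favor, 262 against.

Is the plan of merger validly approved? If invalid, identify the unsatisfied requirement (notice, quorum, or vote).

Notice: 46 days given; 45 required. Satisfied.
Quorum: 33% of 1,463 = 482.79, rounded up to 483; 533 present. Satisfied.
Vote: requires a majority of those present (533); a majority of 533 is 267, so 267 needed; 271 in favor. Satisfied.

Valid — all requirements satisfied.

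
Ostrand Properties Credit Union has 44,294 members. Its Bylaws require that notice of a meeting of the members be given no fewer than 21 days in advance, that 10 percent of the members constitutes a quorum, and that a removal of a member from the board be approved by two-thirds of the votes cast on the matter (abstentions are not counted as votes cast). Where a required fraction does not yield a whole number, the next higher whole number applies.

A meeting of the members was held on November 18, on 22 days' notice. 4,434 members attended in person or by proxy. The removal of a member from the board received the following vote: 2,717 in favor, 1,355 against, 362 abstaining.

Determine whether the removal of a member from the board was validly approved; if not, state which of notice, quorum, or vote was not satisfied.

Notice: 22 days given; 21 required. Satisfied.
Quorum: 10% of 44,294 = 4,429.40, rounded up to 4,430; 4,434 present. Satisfied.
Vote: requires two-thirds of the votes cast (4,434 − 362 abstaining = 4,072); 2/3 of 4072 = 2714.67, rounded up to 2715, so 2,715 needed; 2,717 in favor. Satisfied.

Valid — all requirements satisfied.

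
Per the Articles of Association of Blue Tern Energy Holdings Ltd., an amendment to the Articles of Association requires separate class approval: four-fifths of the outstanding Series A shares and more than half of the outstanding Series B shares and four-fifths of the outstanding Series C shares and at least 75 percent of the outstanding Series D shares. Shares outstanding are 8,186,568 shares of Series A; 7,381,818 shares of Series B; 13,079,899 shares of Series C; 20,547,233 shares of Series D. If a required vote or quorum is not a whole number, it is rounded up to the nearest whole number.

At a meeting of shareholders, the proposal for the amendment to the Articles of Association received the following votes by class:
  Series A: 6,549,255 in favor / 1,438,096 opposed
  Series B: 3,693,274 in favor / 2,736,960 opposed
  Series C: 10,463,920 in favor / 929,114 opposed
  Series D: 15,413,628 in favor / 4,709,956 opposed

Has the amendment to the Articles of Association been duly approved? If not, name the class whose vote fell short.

Series A: 4/5 of 8186568 = 6549254.40, rounded up to 6549255; 6,549,255 required, 6,549,255 in favor — approved.
Series B: a majority of 7381818 is 3690910; 3,690,910 required, 3,693,274 in favor — approved.
Series C: 4/5 of 13079899 = 10463919.20, rounded up to 10463920; 10,463,920 required, 10,463,920 in favor — approved.
Series D: 3/4 of 20547233 = 15410424.75, rounded up to 15410425; 15,410,425 required, 15,413,628 in favor — approved.

Approved — every class gave the required vote.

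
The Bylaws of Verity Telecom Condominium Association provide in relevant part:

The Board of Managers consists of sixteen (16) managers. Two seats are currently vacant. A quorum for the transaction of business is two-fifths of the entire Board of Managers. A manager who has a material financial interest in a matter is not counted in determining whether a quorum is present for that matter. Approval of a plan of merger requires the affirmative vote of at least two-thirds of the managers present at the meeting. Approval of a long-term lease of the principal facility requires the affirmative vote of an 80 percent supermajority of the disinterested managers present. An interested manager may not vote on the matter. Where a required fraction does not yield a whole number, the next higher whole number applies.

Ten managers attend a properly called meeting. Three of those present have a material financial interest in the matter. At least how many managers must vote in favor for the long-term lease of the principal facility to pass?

6

The long-term lease of the principal facility requires four-fifths of the disinterested managers present (10 − 3 = 7).
4/5 of 7 = 5.60, rounded up to 6.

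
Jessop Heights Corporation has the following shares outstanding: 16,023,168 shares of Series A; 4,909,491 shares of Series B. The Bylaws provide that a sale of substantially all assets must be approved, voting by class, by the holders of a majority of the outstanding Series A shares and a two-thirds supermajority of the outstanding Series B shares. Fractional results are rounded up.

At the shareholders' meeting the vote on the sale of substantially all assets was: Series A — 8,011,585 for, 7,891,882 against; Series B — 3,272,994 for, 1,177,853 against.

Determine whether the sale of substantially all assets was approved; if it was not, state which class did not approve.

Series A: a majority of 16023168 is 8011585; 8,011,585 required, 8,011,585 in favor — approved.
Series B: 2/3 of 4909491 = 3272994; 3,272,994 required, 3,272,994 in favor — approved.

Approved — every class gave the required vote.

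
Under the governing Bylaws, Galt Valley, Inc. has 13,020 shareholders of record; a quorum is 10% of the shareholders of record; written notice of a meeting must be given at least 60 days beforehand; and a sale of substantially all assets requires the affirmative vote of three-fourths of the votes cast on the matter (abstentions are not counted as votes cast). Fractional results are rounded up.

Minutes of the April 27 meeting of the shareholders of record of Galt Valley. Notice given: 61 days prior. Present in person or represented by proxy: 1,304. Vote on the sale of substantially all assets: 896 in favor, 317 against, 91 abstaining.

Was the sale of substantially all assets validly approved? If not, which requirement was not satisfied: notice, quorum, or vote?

Invalid — vote requirement not satisfied.

Notice: 61 days given; 60 required. Satisfied.
Quorum: 10% of 13,020 = 1,302; 1,304 present. Satisfied.
Vote: requires three-fourths of the votes cast (1,304 − 91 abstaining = 1,213); 3/4 of 1213 = 909.75, rounded up to 910, so 910 needed; 896 in favor. Not satisfied.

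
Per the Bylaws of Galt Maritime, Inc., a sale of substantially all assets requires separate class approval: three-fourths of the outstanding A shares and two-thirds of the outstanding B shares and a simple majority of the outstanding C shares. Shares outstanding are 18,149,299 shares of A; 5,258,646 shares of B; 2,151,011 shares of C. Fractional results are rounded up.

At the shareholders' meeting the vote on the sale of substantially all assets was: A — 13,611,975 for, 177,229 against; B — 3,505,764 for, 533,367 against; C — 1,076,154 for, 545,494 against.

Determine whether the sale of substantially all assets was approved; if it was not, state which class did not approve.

A: 3/4 of 18149299 = 13611974.25, rounded up to 13611975; 13,611,975 required, 13,611,975 in favor — approved.
B: 2/3 of 5258646 = 3505764; 3,505,764 required, 3,505,764 in favor — approved.
C: a majority of 2151011 is 1075506; 1,075,506 required, 1,076,154 in favor — approved.

Approved — every class gave the required vote.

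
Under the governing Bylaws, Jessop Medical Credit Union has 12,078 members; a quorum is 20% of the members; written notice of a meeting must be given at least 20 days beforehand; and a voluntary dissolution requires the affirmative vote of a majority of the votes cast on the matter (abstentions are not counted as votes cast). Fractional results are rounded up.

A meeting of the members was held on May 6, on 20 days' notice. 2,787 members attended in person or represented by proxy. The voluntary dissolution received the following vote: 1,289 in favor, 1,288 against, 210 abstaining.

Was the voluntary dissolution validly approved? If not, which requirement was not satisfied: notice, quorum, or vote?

Valid — all requirements satisfied.

Notice: 20 days given; 20 required. Satisfied.
Quorum: 20% of 12,078 = 2,415.60, rounded up to 2,416; 2,787 present. Satisfied.
Vote: requires a majority of the votes cast (2,787 − 210 abstaining = 2,577); a majority of 2577 is 1289, so 1,289 needed; 1,289 in favor. Satisfied.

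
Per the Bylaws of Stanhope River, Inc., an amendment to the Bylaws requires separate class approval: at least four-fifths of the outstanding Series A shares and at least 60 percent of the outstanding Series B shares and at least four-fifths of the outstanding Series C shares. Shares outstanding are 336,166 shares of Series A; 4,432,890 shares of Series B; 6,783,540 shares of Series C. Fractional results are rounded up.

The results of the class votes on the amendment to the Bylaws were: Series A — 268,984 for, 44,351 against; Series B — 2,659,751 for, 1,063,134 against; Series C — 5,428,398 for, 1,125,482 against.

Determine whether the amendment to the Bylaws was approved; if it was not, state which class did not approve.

Series A: 4/5 of 336166 = 268932.80, rounded up to 268933; 268,933 required, 268,984 in favor — approved.
Series B: 3/5 of 4432890 = 2659734; 2,659,734 required, 2,659,751 in favor — approved.
Series C: 4/5 of 6783540 = 5426832; 5,426,832 required, 5,428,398 in favor — approved.

Approved — every class gave the required vote.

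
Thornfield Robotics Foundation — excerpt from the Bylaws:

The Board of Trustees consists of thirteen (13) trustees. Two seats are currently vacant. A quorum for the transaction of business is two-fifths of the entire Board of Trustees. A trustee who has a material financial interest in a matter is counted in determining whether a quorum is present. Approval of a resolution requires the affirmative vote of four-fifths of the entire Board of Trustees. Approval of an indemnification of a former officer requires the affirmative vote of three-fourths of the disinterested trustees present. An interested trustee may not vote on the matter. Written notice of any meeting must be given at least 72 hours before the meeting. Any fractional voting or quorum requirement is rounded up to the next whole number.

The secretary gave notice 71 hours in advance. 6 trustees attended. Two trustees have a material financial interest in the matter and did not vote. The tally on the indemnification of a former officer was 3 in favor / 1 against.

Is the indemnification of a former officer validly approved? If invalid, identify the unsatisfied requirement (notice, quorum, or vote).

Invalid — notice requirement not satisfied.

Notice: 71 hours given; 72 required (71 < 72). Not satisfied.
Quorum: 6 present (interested trustees count toward quorum); quorum is 6. Satisfied.
Vote: the indemnification of a former officer requires three-fourths of the disinterested trustees present (6 − 2 = 4). 3/4 of 4 = 3, so 3 affirmative votes are needed; 3 voted in favor. Satisfied.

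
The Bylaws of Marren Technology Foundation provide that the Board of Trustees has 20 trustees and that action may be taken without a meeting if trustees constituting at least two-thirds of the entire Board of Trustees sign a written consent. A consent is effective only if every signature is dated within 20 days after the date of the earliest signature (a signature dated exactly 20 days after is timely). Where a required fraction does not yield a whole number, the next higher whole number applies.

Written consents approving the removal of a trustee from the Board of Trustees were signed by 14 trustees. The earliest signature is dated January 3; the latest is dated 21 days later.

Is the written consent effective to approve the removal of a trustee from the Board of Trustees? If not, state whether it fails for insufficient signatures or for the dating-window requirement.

Signatures required: at least two-thirds of 20 — 2/3 of 20 = 13.33, rounded up to 14, so 14 needed; 14 signed. Sufficient.
Dating window: the latest signature is 21 days after the earliest; the limit is 20 days. Outside the window.

Not effective — dating-window requirement not satisfied.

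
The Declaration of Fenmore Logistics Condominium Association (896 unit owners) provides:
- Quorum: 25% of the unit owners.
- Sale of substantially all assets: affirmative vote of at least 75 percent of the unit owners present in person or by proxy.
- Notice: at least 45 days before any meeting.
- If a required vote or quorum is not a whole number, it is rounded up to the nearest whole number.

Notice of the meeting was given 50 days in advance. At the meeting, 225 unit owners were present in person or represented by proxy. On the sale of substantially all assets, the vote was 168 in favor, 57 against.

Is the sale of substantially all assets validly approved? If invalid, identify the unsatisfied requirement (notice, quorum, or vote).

Notice: 50 days given; 45 required. Satisfied.
Quorum: 25% of 896 = 224; 225 present. Satisfied.
Vote: requires three-fourths of those present (225); 3/4 of 225 = 168.75, rounded up to 169, so 169 needed; 168 in favor. Not satisfied.

Invalid — vote requirement not satisfied.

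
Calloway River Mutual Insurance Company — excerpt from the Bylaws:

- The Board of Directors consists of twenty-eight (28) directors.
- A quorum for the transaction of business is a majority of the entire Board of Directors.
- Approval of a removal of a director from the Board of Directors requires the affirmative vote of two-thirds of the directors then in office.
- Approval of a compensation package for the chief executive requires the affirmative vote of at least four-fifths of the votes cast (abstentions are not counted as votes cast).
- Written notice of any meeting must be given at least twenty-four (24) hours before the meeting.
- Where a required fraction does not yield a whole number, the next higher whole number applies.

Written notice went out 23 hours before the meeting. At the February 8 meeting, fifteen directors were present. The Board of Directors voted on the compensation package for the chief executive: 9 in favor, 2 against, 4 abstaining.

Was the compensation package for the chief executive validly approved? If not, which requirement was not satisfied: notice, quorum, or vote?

Notice: 23 hours given; 24 required (23 < 24). Not satisfied.
Quorum: 15 present; quorum is 15. Satisfied.
Vote: the compensation package for the chief executive requires four-fifths of the votes cast (15 present − 4 abstaining = 11). 4/5 of 11 = 8.80, rounded up to 9, so 9 affirmative votes are needed; 9 voted in favor. Satisfied.

Invalid — notice requirement not satisfied.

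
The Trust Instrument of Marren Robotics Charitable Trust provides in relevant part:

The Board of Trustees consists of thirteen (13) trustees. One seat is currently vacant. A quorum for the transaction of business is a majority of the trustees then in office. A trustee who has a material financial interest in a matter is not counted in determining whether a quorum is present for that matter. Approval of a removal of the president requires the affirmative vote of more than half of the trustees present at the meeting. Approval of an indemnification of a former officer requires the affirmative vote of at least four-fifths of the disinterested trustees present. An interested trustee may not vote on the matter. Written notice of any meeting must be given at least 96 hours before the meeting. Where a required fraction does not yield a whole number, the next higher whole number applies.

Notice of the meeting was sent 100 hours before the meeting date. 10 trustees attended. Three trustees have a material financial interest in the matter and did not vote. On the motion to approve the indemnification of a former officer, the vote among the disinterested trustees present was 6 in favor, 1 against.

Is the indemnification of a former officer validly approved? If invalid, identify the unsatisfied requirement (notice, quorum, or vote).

Notice: 100 hours given; 96 required (100 ≥ 96). Satisfied.
Quorum: 10 present, but the 3 interested trustees do not count, leaving 7. Quorum is 7. Satisfied.
Vote: the indemnification of a former officer requires four-fifths of the disinterested trustees present (10 − 3 = 7). 4/5 of 7 = 5.60, rounded up to 6, so 6 affirmative votes are needed; 6 voted in favor. Satisfied.

Valid — all requirements satisfied.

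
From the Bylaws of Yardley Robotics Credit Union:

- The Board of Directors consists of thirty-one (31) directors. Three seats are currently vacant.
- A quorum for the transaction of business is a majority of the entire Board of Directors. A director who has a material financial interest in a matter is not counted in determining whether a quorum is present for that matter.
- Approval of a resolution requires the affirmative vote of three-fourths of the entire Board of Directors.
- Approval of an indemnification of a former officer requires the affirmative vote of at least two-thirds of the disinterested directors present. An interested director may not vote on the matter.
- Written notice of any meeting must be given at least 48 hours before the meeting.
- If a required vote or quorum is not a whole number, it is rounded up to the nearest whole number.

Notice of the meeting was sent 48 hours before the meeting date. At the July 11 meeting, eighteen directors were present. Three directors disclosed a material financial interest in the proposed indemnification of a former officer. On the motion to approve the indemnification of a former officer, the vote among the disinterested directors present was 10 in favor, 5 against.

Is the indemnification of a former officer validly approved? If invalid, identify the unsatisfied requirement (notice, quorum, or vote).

Notice: 48 hours given; 48 required (48 ≥ 48). Satisfied.
Quorum: 18 present, but the 3 interested directors do not count, leaving 15. Quorum is 16. Not satisfied.
Vote: the indemnification of a former officer requires two-thirds of the disinterested directors present (18 − 3 = 15). 2/3 of 15 = 10, so 10 affirmative votes are needed; 10 voted in favor. Satisfied. (Moot — without a quorum no business can be validly transacted.)

Invalid — quorum requirement not satisfied.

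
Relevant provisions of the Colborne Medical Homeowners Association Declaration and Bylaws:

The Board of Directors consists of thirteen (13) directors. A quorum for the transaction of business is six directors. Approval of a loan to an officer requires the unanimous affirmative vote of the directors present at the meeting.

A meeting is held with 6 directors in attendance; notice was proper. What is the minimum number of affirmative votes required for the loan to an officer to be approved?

The loan to an officer requires the unanimous vote of the directors present (6).
Unanimous means all 6.

6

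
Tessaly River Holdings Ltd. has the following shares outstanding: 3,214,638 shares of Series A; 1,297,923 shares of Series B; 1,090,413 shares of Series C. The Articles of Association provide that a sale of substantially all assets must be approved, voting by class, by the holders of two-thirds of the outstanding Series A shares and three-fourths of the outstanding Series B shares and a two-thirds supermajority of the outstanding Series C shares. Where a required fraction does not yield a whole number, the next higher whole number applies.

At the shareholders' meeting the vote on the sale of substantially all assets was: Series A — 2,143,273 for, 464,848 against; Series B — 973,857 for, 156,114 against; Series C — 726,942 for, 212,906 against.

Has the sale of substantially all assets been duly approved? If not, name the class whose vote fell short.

Series A: 2/3 of 3214638 = 2143092; 2,143,092 required, 2,143,273 in favor — approved.
Series B: 3/4 of 1297923 = 973442.25, rounded up to 973443; 973,443 required, 973,857 in favor — approved.
Series C: 2/3 of 1090413 = 726942; 726,942 required, 726,942 in favor — approved.

Approved — every class gave the required vote.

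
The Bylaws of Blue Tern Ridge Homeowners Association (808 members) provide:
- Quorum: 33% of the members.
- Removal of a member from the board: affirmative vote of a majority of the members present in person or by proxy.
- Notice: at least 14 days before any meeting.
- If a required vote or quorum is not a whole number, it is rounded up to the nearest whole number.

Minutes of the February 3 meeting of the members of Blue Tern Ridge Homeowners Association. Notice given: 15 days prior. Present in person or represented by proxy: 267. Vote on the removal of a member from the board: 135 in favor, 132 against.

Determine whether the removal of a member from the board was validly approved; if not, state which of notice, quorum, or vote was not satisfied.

Valid — all requirements satisfied.

Notice: 15 days given; 14 required. Satisfied.
Quorum: 33% of 808 = 266.64, rounded up to 267; 267 present. Satisfied.
Vote: requires a majority of those present (267); a majority of 267 is 134, so 134 needed; 135 in favor. Satisfied.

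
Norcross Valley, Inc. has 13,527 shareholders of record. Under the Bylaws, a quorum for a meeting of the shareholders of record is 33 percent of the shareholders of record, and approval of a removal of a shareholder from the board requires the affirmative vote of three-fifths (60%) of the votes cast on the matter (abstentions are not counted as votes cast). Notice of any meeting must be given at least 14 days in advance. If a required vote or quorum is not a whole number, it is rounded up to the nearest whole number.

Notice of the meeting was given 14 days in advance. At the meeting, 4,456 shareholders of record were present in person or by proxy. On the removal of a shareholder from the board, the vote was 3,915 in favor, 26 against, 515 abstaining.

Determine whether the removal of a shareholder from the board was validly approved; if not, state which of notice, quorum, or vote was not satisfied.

Invalid — quorum requirement not satisfied.

Notice: 14 days given; 14 required. Satisfied.
Quorum: 33% of 13,527 = 4,463.91, rounded up to 4,464; 4,456 present. Not satisfied.
Vote: requires three-fifths of the votes cast (4,456 − 515 abstaining = 3,941); 3/5 of 3941 = 2364.60, rounded up to 2365, so 2,365 needed; 3,915 in favor. Satisfied.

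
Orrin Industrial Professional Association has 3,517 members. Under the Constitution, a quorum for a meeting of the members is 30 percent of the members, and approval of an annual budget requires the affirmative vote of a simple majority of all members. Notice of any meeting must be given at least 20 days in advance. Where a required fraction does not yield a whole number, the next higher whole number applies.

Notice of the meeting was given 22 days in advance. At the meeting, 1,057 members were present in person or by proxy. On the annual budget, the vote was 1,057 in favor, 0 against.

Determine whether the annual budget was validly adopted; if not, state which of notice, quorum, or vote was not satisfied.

Notice: 22 days given; 20 required. Satisfied.
Quorum: 30% of 3,517 = 1,055.10, rounded up to 1,056; 1,057 present. Satisfied.
Vote: requires a majority of all members (3,517); a majority of 3517 is 1759, so 1,759 needed; 1,057 in favor. Not satisfied.

Invalid — vote requirement not satisfied.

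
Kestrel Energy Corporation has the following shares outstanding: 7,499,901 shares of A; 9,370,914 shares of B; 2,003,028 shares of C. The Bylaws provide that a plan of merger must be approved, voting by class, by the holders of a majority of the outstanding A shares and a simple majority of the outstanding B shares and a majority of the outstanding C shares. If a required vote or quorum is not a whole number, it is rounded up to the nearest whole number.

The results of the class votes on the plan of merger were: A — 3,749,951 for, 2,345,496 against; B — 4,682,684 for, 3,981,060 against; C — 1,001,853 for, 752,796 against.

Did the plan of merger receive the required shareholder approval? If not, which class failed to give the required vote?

A: a majority of 7499901 is 3749951; 3,749,951 required, 3,749,951 in favor — approved.
B: a majority of 9370914 is 4685458; 4,685,458 required, 4,682,684 in favor — not approved.
C: a majority of 2003028 is 1001515; 1,001,515 required, 1,001,853 in favor — approved.

Not approved — the B shares did not give the required vote.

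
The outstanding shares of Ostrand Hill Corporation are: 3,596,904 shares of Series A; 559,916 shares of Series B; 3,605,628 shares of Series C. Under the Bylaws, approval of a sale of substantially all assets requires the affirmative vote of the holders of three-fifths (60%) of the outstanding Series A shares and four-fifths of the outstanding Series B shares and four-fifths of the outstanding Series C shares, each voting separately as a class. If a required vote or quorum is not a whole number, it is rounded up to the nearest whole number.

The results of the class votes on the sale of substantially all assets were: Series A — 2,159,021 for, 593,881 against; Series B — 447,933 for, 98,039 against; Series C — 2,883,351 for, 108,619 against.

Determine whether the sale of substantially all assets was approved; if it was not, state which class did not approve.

Not approved — the Series C shares did not give the required vote.

Series A: 3/5 of 3596904 = 2158142.40, rounded up to 2158143; 2,158,143 required, 2,159,021 in favor — approved.
Series B: 4/5 of 559916 = 447932.80, rounded up to 447933; 447,933 required, 447,933 in favor — approved.
Series C: 4/5 of 3605628 = 2884502.40, rounded up to 2884503; 2,884,503 required, 2,883,351 in favor — not approved.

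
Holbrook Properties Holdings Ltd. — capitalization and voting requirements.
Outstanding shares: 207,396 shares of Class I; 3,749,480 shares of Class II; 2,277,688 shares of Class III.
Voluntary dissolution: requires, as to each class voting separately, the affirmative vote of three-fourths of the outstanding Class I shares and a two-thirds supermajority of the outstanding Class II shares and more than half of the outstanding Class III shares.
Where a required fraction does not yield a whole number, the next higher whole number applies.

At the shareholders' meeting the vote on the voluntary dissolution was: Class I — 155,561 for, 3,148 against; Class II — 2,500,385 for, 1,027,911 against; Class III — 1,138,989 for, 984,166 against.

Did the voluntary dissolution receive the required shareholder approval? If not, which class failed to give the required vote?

Approved — every class gave the required vote.

Class I: 3/4 of 207396 = 155547; 155,547 required, 155,561 in favor — approved.
Class II: 2/3 of 3749480 = 2499653.33, rounded up to 2499654; 2,499,654 required, 2,500,385 in favor — approved.
Class III: a majority of 2277688 is 1138845; 1,138,845 required, 1,138,989 in favor — approved.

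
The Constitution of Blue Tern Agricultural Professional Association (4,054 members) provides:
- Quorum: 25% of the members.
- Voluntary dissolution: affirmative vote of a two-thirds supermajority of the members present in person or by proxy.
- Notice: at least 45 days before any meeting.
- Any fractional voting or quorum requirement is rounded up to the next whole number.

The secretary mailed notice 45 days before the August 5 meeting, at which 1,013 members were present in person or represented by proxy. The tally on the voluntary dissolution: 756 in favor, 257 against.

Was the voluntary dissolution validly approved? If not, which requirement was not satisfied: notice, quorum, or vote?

Invalid — quorum requirement not satisfied.

Notice: 45 days given; 45 required. Satisfied.
Quorum: 25% of 4,054 = 1,013.50, rounded up to 1,014; 1,013 present. Not satisfied.
Vote: requires two-thirds of those present (1,013); 2/3 of 1013 = 675.33, rounded up to 676, so 676 needed; 756 in favor. Satisfied.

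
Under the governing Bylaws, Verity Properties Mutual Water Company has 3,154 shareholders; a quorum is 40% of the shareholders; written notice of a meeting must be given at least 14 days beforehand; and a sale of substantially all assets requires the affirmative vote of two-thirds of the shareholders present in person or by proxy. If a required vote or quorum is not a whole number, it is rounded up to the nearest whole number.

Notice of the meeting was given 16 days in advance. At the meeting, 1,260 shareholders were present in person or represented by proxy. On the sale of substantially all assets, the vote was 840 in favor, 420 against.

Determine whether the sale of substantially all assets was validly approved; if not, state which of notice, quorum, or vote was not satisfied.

Invalid — quorum requirement not satisfied.

Notice: 16 days given; 14 required. Satisfied.
Quorum: 40% of 3,154 = 1,261.60, rounded up to 1,262; 1,260 present. Not satisfied.
Vote: requires two-thirds of those present (1,260); 2/3 of 1260 = 840, so 840 needed; 840 in favor. Satisfied.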